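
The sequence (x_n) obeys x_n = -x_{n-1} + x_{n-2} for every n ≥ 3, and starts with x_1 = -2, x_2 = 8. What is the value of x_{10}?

314

Iterate the recurrence:
x_3 = -10, x_4 = 18, x_5 = -28, x_6 = 46, x_7 = -74, x_8 = 120, x_9 = -194, x_{10} = 314.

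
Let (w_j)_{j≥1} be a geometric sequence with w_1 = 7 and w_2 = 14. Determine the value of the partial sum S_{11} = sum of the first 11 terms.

Common ratio r = 2.
w_j = 7·2^(j-1).
S = 7·(2^11 - 1)/(2 - 1) = 7·(2048 - 1)/(1) = 14329.

14329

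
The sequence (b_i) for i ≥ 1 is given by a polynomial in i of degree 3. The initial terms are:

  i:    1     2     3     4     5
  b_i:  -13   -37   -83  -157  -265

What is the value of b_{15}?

-4535

1st diffs: -24, -46, -74, -108.
2nd diffs: -22, -28, -34.
3rd diffs: -6, -6 (constant).
Newton forward-difference form: b_i = -13 + (-24)·C(i-1,1) + (-22)·C(i-1,2) + (-6)·C(i-1,3).
At i = 15: i-1 = 14, so b_{15} = -13 - 336 - 2002 - 2184 = -4535.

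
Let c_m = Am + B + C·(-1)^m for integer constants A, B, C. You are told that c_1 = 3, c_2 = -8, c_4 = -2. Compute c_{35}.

At m = 1, 2, 4: A + B - C = 3; 2A + B + C = -8; 4A + B + C = -2.
Subtracting the first from the second: A + 2C = -11.
Subtracting the second from the third: 2A = 6.
Solving: C = -7, A = 3, then B = -7.
Therefore c_{35} = 105 + (-7) + (-7)·(-1) = 105.

105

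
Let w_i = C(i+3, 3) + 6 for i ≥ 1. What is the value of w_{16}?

C(19, 3) = 969, so w_{16} = 975.

975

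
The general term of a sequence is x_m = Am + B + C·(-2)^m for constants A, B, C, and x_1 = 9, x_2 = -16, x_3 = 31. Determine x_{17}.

At m = 1, 2, 3: A + B - 2C = 9; 2A + B + 4C = -16; 3A + B - 8C = 31.
Subtracting the first from the second: A + 6C = -25.
Subtracting the second from the third: A - 12C = 47.
Solving: C = -4, A = -1, then B = 2.
Therefore x_{17} = -17 + 2 + (-4)·(-131072) = 524273.

524273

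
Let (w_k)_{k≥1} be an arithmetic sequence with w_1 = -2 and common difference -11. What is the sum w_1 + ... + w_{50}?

-13575

w_k = -2 + (k - 1)·(-11).
w_{50} = -541; S = 50·(-2 + (-541))/2 = -13575.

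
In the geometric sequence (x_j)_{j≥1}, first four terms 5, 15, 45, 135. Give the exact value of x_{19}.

Common ratio r = 3.
x_j = 5·3^(j-1).
x_{19} = 5·3^18 = 1937102445.

1937102445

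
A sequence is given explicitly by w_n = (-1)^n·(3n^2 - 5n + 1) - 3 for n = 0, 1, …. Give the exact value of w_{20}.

1098

(-1)^20 = 1; 3n^2 - 5n + 1 at n=20 is 1101; so w_{20} = 1098.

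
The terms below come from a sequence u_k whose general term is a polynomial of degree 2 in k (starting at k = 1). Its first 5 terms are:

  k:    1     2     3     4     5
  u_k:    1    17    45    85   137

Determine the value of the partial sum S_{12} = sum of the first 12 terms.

3708

1st diffs: 16, 28, 40, 52.
2nd diffs: 12, 12, 12 (constant).
Newton forward-difference form: u_k = 1 + 16·C(k-1,1) + 12·C(k-1,2).
Continuing: …, 201, 277, 365, 465, …, u_{12} = 837.
Summing k = 1..12 (12 terms) gives 3708.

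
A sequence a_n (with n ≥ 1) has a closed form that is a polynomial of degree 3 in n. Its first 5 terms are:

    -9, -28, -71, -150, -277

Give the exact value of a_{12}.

-3518

1st diffs: -19, -43, -79, -127.
2nd diffs: -24, -36, -48.
3rd diffs: -12, -12 (constant).
So a_n = -2n^3 - 5n - 2.
Evaluating at n = 12 gives a_{12} = -3518.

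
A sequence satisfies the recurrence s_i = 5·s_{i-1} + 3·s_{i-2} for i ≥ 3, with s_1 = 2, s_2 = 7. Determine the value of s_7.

Applying the relation repeatedly:
s_3 = 41, s_4 = 226, s_5 = 1253, s_6 = 6943, s_7 = 38474.

38474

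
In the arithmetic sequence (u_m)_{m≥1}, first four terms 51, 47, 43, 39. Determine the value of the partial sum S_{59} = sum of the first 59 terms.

-3835

Common difference d = -4.
u_m = 51 + (m - 1)·(-4).
u_{59} = -181; S = 59·(51 + (-181))/2 = -3835.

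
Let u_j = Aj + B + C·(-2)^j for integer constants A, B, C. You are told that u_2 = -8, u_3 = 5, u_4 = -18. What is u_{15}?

32777

Write the equations: 2A + B + 4C = -8; 3A + B - 8C = 5; 4A + B + 16C = -18.
Subtracting the first from the second: A - 12C = 13.
Subtracting the second from the third: A + 24C = -23.
Solving: C = -1, A = 1, then B = -6.
Therefore u_{15} = 15 + (-6) + (-1)·(-32768) = 32777.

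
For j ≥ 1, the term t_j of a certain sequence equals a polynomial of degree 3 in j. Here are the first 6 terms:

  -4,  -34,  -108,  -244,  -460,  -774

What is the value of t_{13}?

1st diffs: -30, -74, -136, -216, -314.
2nd diffs: -44, -62, -80, -98.
3rd diffs: -18, -18, -18 (constant).
Newton forward-difference form: t_j = -4 + (-30)·C(j-1,1) + (-44)·C(j-1,2) + (-18)·C(j-1,3).
At j = 13: j-1 = 12, so t_{13} = -4 - 360 - 2904 - 3960 = -7228.

-7228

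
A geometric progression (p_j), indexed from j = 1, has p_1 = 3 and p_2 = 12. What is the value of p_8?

Common ratio r = 4.
p_j = 3·4^(j-1).
p_8 = 3·4^7 = 49152.

49152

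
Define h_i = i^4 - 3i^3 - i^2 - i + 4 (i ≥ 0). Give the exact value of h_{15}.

40264

h_{15} = 1·15^4 - 3·15^3 - 1·15^2 - 1·15 + 4 = 40264.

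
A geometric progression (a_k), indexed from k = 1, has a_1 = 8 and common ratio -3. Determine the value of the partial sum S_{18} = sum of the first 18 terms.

-774840976

a_k = 8·(-3)^(k-1).
S = 8·((-3)^18 - 1)/(-3 - 1) = 8·(387420489 - 1)/(-4) = -774840976.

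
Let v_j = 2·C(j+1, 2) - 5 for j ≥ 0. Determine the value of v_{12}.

151

C(13, 2) = 78, so v_{12} = 151.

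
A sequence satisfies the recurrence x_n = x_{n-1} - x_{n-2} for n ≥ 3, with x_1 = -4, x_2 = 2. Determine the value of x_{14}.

Step forward from the initial values:
x_3 = 6;  x_4 = 4;  x_5 = -2;  …;  x_{11} = -2;  x_{12} = -6;  x_{13} = -4;  x_{14} = 2.

2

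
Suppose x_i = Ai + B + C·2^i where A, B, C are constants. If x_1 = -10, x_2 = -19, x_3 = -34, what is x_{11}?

-6178

The three given values yield: A + B + 2C = -10; 2A + B + 4C = -19; 3A + B + 8C = -34.
Subtracting the first from the second: A + 2C = -9.
Subtracting the second from the third: A + 4C = -15.
Solving: C = -3, A = -3, then B = -1.
Hence x_{11} = -3·11 + (-1) + (-3)·2048 = -6178.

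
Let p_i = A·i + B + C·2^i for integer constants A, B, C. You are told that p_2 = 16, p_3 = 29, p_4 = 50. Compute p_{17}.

262227

Write the equations: 2A + B + 4C = 16; 3A + B + 8C = 29; 4A + B + 16C = 50.
Subtracting the first from the second: A + 4C = 13.
Subtracting the second from the third: A + 8C = 21.
Solving: C = 2, A = 5, then B = -2.
So p_i = 5·i + (-2) + 2·2^i; at i=17 this is 262227.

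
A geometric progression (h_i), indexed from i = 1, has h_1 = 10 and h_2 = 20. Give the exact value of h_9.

2560

Common ratio r = 2.
h_i = 10·2^(i-1).
h_9 = 10·2^8 = 2560.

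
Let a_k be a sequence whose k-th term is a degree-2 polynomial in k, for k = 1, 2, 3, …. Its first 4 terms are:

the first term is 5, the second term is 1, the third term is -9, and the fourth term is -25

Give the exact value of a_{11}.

-305

1st diffs: -4, -10, -16.
2nd diffs: -6, -6 (constant).
So a_k = -3k^2 + 5k + 3.
Evaluating at k = 11 gives a_{11} = -305.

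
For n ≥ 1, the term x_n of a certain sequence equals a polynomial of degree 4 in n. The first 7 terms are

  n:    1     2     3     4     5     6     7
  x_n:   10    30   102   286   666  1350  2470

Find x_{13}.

28762

1st diffs: 20, 72, 184, 380, 684, 1120.
2nd diffs: 52, 112, 196, 304, 436.
3rd diffs: 60, 84, 108, 132.
4th diffs: 24, 24, 24 (constant).
Newton forward-difference form: x_n = 10 + 20·C(n-1,1) + 52·C(n-1,2) + 60·C(n-1,3) + 24·C(n-1,4).
At n = 13: n-1 = 12, so x_{13} = 10 + 240 + 3432 + 13200 + 11880 = 28762.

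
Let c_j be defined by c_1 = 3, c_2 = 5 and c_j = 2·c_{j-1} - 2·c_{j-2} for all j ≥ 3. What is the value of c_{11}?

64

Applying the relation repeatedly:
c_3 = 4, c_4 = -2, c_5 = -12, c_6 = -20, c_7 = -16, c_8 = 8, c_9 = 48, c_{10} = 80, c_{11} = 64.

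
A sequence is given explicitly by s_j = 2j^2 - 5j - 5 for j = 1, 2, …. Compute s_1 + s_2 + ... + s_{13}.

1118

Over j = 1..13: Σj = 91, Σj² = 819.
Total = (2)·819 + (-5)·91 + (-5)·13 = 1118.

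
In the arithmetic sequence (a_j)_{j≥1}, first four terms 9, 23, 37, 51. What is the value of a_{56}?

Common difference d = 14.
a_j = 9 + (j - 1)·14.
a_{56} = 9 + 55·14 = 779.

779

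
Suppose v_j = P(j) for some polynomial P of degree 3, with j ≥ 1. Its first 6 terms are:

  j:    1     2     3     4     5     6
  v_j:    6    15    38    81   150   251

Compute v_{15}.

1st diffs: 9, 23, 43, 69, 101.
2nd diffs: 14, 20, 26, 32.
3rd diffs: 6, 6, 6 (constant).
Newton forward-difference form: v_j = 6 + 9·C(j-1,1) + 14·C(j-1,2) + 6·C(j-1,3).
At j = 15: j-1 = 14, so v_{15} = 6 + 126 + 1274 + 2184 = 3590.

3590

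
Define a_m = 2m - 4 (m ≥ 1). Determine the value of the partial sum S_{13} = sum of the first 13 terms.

Over m = 1..13: Σm = 91.
Total = (2)·91 + (-4)·13 = 130.

130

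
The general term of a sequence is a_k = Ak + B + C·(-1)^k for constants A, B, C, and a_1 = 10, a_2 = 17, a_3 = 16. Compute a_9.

34

Plug in k = 1, 2, 3: A + B - C = 10; 2A + B + C = 17; 3A + B - C = 16.
Subtracting the first from the second: A + 2C = 7.
Subtracting the second from the third: A - 2C = -1.
Solving: C = 2, A = 3, then B = 9.
So a_k = 3·k + 9 + 2·(-1)^k; at k=9 this is 34.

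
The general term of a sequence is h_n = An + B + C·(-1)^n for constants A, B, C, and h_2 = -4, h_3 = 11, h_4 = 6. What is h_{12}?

The three given values yield: 2A + B + C = -4; 3A + B - C = 11; 4A + B + C = 6.
Subtracting the first from the second: A - 2C = 15.
Subtracting the second from the third: A + 2C = -5.
Solving: C = -5, A = 5, then B = -9.
Therefore h_{12} = 60 + (-9) + (-5)·1 = 46.

46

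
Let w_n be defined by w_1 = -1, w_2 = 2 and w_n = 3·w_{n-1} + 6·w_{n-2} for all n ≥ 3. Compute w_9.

Iterate the recurrence:
w_3 = 0;  w_4 = 12;  w_5 = 36;  w_6 = 180;  w_7 = 756;  w_8 = 3348;  w_9 = 14580.

14580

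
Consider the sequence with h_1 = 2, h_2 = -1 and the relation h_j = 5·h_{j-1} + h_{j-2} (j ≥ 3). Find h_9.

h_3 = -3, h_4 = -16, h_5 = -83, h_6 = -431, h_7 = -2238, h_8 = -11621, h_9 = -60343.

-60343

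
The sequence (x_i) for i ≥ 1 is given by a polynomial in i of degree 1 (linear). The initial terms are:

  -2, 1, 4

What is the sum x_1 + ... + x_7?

1st diffs: 3, 3 (constant).
So x_i = 3i - 5.
Continuing: 7, 10, 13, 16.
Summing i = 1..7 (7 terms) gives 49.

49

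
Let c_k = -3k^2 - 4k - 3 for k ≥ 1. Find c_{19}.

-1162

c_{19} = -3·19^2 - 4·19 - 3 = -1162.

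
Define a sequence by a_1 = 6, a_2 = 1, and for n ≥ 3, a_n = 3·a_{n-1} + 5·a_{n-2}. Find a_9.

144597

Applying the relation repeatedly:
a_3 = 33;  a_4 = 104;  a_5 = 477;  a_6 = 1951;  a_7 = 8238;  a_8 = 34469;  a_9 = 144597.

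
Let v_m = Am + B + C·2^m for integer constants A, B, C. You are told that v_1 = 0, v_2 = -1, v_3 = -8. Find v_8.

The three given values yield: A + B + 2C = 0; 2A + B + 4C = -1; 3A + B + 8C = -8.
Subtracting the first from the second: A + 2C = -1.
Subtracting the second from the third: A + 4C = -7.
Solving: C = -3, A = 5, then B = 1.
Therefore v_8 = 40 + 1 + (-3)·256 = -727.

-727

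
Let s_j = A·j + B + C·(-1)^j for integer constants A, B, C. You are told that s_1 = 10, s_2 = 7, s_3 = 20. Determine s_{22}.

107

Plug in j = 1, 2, 3: A + B - C = 10; 2A + B + C = 7; 3A + B - C = 20.
Subtracting the first from the second: A + 2C = -3.
Subtracting the second from the third: A - 2C = 13.
Solving: C = -4, A = 5, then B = 1.
So s_j = 5·j + 1 + (-4)·(-1)^j; at j=22 this is 107.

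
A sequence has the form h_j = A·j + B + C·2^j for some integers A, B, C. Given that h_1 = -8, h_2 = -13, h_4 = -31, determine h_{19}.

-524348

Plug in j = 1, 2, 4: A + B + 2C = -8; 2A + B + 4C = -13; 4A + B + 16C = -31.
Subtracting the first from the second: A + 2C = -5.
Subtracting the second from the third: 2A + 12C = -18.
Solving: C = -1, A = -3, then B = -3.
Hence h_{19} = -3·19 + (-3) + (-1)·524288 = -524348.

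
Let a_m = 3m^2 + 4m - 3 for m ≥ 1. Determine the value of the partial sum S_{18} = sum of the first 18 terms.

Over m = 1..18: Σm = 171, Σm² = 2109.
Total = (3)·2109 + (4)·171 + (-3)·18 = 6957.

6957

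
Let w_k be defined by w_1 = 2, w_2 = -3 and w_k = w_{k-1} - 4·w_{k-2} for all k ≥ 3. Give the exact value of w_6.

41

Iterate the recurrence:
w_3 = -11  w_4 = 1  w_5 = 45  w_6 = 41.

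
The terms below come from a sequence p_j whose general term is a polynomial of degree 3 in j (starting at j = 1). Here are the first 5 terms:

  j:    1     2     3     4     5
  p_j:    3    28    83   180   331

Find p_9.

1715

1st diffs: 25, 55, 97, 151.
2nd diffs: 30, 42, 54.
3rd diffs: 12, 12 (constant).
So p_j = 2j^3 + 3j^2 + 2j - 4.
Evaluating at j = 9 gives p_9 = 1715.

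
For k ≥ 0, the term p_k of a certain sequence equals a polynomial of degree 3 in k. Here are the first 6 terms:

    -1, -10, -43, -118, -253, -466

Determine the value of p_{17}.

1st diffs: -9, -33, -75, -135, -213.
2nd diffs: -24, -42, -60, -78.
3rd diffs: -18, -18, -18 (constant).
Newton forward-difference form: p_k = -1 + (-9)·C(k,1) + (-24)·C(k,2) + (-18)·C(k,3).
At k = 17: k = 17, so p_{17} = -1 - 153 - 3264 - 12240 = -15658.

-15658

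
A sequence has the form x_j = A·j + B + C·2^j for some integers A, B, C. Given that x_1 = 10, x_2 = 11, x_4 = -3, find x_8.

-463

The three given values yield: A + B + 2C = 10; 2A + B + 4C = 11; 4A + B + 16C = -3.
Subtracting the first from the second: A + 2C = 1.
Subtracting the second from the third: 2A + 12C = -14.
Solving: C = -2, A = 5, then B = 9.
So x_j = 5·j + 9 + (-2)·2^j; at j=8 this is -463.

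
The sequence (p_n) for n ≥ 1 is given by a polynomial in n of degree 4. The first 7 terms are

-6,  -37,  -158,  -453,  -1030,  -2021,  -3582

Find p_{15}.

1st diffs: -31, -121, -295, -577, -991, -1561.
2nd diffs: -90, -174, -282, -414, -570.
3rd diffs: -84, -108, -132, -156.
4th diffs: -24, -24, -24 (constant).
Newton forward-difference form: p_n = -6 + (-31)·C(n-1,1) + (-90)·C(n-1,2) + (-84)·C(n-1,3) + (-24)·C(n-1,4).
At n = 15: n-1 = 14, so p_{15} = -6 - 434 - 8190 - 30576 - 24024 = -63230.

-63230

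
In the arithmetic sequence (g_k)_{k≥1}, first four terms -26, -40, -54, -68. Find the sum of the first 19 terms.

-2888

Common difference d = -14.
g_k = -26 + (k - 1)·(-14).
g_{19} = -278; S = 19·(-26 + (-278))/2 = -2888.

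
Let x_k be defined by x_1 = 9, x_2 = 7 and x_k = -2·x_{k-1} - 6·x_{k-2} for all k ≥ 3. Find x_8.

Iterate the recurrence:
x_3 = -68; x_4 = 94; x_5 = 220; x_6 = -1004; x_7 = 688; x_8 = 4648.

4648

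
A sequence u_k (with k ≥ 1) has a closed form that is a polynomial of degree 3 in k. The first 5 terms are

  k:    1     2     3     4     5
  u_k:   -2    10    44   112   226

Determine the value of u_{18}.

1st diffs: 12, 34, 68, 114.
2nd diffs: 22, 34, 46.
3rd diffs: 12, 12 (constant).
Newton forward-difference form: u_k = -2 + 12·C(k-1,1) + 22·C(k-1,2) + 12·C(k-1,3).
At k = 18: k-1 = 17, so u_{18} = -2 + 204 + 2992 + 8160 = 11354.

11354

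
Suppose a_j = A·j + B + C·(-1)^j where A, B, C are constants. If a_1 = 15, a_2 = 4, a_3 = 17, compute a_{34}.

Plug in j = 1, 2, 3: A + B - C = 15; 2A + B + C = 4; 3A + B - C = 17.
Subtracting the first from the second: A + 2C = -11.
Subtracting the second from the third: A - 2C = 13.
Solving: C = -6, A = 1, then B = 8.
Hence a_{34} = 1·34 + 8 + (-6)·1 = 36.

36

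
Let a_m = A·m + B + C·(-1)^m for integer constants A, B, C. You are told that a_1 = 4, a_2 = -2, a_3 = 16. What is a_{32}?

178

At m = 1, 2, 3: A + B - C = 4; 2A + B + C = -2; 3A + B - C = 16.
Subtracting the first from the second: A + 2C = -6.
Subtracting the second from the third: A - 2C = 18.
Solving: C = -6, A = 6, then B = -8.
So a_m = 6·m + (-8) + (-6)·(-1)^m; at m=32 this is 178.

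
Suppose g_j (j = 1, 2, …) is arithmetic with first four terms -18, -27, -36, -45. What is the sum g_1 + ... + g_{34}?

-5661

Common difference d = -9.
g_j = -18 + (j - 1)·(-9).
g_{34} = -315; S = 34·(-18 + (-315))/2 = -5661.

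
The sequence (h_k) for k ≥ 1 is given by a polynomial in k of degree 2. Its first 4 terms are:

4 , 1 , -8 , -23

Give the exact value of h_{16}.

1st diffs: -3, -9, -15.
2nd diffs: -6, -6 (constant).
Newton forward-difference form: h_k = 4 + (-3)·C(k-1,1) + (-6)·C(k-1,2).
At k = 16: k-1 = 15, so h_{16} = 4 - 45 - 630 = -671.

-671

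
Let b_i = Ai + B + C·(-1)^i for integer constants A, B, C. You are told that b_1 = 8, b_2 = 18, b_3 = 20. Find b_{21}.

128

Write the equations: A + B - C = 8; 2A + B + C = 18; 3A + B - C = 20.
Subtracting the first from the second: A + 2C = 10.
Subtracting the second from the third: A - 2C = 2.
Solving: C = 2, A = 6, then B = 4.
So b_i = 6·i + 4 + 2·(-1)^i; at i=21 this is 128.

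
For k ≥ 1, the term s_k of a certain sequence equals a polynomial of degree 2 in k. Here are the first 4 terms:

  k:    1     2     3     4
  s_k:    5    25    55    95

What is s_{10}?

545

1st diffs: 20, 30, 40.
2nd diffs: 10, 10 (constant).
Newton forward-difference form: s_k = 5 + 20·C(k-1,1) + 10·C(k-1,2).
At k = 10: k-1 = 9, so s_{10} = 5 + 180 + 360 = 545.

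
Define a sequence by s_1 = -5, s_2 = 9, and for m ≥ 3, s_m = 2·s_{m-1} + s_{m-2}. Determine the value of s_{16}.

1351315

Iterate the recurrence:
s_3 = 13;  s_4 = 35;  s_5 = 83;  …;  s_{13} = 96035;  s_{14} = 231849;  s_{15} = 559733;  s_{16} = 1351315.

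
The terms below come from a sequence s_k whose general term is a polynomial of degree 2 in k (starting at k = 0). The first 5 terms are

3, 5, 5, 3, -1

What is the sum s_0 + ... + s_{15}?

-832

1st diffs: 2, 0, -2, -4.
2nd diffs: -2, -2, -2 (constant).
So s_k = -k^2 + 3k + 3.
Continuing: …, -7, -15, -25, -37, …, s_{15} = -177.
Summing k = 0..15 (16 terms) gives -832.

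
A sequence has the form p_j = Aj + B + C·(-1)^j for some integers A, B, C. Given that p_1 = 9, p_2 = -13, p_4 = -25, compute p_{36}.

-217

The three given values yield: A + B - C = 9; 2A + B + C = -13; 4A + B + C = -25.
Subtracting the first from the second: A + 2C = -22.
Subtracting the second from the third: 2A = -12.
Solving: C = -8, A = -6, then B = 7.
Therefore p_{36} = -216 + 7 + (-8)·1 = -217.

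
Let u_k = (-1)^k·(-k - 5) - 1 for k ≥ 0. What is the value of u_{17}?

21

(-1)^17 = -1; -k - 5 at k=17 is -22; so u_{17} = 21.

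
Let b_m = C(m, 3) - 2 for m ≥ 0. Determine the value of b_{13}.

284

C(13, 3) = 286, so b_{13} = 284.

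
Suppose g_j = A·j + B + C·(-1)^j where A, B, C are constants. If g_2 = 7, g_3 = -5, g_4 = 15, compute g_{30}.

119

The three given values yield: 2A + B + C = 7; 3A + B - C = -5; 4A + B + C = 15.
Subtracting the first from the second: A - 2C = -12.
Subtracting the second from the third: A + 2C = 20.
Solving: C = 8, A = 4, then B = -9.
Hence g_{30} = 4·30 + (-9) + 8·1 = 119.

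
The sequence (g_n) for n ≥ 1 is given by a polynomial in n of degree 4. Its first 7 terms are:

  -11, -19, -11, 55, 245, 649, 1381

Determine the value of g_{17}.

68981

1st diffs: -8, 8, 66, 190, 404, 732.
2nd diffs: 16, 58, 124, 214, 328.
3rd diffs: 42, 66, 90, 114.
4th diffs: 24, 24, 24 (constant).
Newton forward-difference form: g_n = -11 + (-8)·C(n-1,1) + 16·C(n-1,2) + 42·C(n-1,3) + 24·C(n-1,4).
At n = 17: n-1 = 16, so g_{17} = -11 - 128 + 1920 + 23520 + 43680 = 68981.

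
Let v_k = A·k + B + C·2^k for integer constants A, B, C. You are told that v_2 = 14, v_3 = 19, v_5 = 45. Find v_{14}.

16406

At k = 2, 3, 5: 2A + B + 4C = 14; 3A + B + 8C = 19; 5A + B + 32C = 45.
Subtracting the first from the second: A + 4C = 5.
Subtracting the second from the third: 2A + 24C = 26.
Solving: C = 1, A = 1, then B = 8.
Therefore v_{14} = 14 + 8 + 1·16384 = 16406.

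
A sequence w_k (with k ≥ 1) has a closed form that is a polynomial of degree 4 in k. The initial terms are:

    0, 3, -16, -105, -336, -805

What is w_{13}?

-23856

1st diffs: 3, -19, -89, -231, -469.
2nd diffs: -22, -70, -142, -238.
3rd diffs: -48, -72, -96.
4th diffs: -24, -24 (constant).
Newton forward-difference form: w_k = 3·C(k-1,1) + (-22)·C(k-1,2) + (-48)·C(k-1,3) + (-24)·C(k-1,4).
At k = 13: k-1 = 12, so w_{13} = 36 - 1452 - 10560 - 11880 = -23856.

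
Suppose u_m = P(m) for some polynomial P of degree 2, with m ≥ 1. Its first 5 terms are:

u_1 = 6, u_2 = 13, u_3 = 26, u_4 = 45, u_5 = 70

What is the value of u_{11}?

1st diffs: 7, 13, 19, 25.
2nd diffs: 6, 6, 6 (constant).
Newton forward-difference form: u_m = 6 + 7·C(m-1,1) + 6·C(m-1,2).
At m = 11: m-1 = 10, so u_{11} = 6 + 70 + 270 = 346.

346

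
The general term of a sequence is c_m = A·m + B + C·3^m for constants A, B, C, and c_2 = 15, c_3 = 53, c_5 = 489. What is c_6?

Plug in m = 2, 3, 5: 2A + B + 9C = 15; 3A + B + 27C = 53; 5A + B + 243C = 489.
Subtracting the first from the second: A + 18C = 38.
Subtracting the second from the third: 2A + 216C = 436.
Solving: C = 2, A = 2, then B = -7.
Therefore c_6 = 12 + (-7) + 2·729 = 1463.

1463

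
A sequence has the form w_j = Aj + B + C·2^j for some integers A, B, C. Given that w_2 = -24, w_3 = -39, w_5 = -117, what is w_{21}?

-6291525

At j = 2, 3, 5: 2A + B + 4C = -24; 3A + B + 8C = -39; 5A + B + 32C = -117.
Subtracting the first from the second: A + 4C = -15.
Subtracting the second from the third: 2A + 24C = -78.
Solving: C = -3, A = -3, then B = -6.
Therefore w_{21} = -63 + (-6) + (-3)·2097152 = -6291525.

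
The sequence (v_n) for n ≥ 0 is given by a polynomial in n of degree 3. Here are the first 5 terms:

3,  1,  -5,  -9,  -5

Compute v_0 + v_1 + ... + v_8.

375

1st diffs: -2, -6, -4, 4.
2nd diffs: -4, 2, 8.
3rd diffs: 6, 6 (constant).
Newton forward-difference form: v_n = 3 + (-2)·C(n,1) + (-4)·C(n,2) + 6·C(n,3).
Continuing: 13, 51, 115, 211.
Summing n = 0..8 (9 terms) gives 375.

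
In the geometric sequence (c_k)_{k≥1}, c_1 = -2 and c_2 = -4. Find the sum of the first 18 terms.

-524286

Common ratio r = 2.
c_k = (-2)·2^(k-1).
S = (-2)·(2^18 - 1)/(2 - 1) = (-2)·(262144 - 1)/(1) = -524286.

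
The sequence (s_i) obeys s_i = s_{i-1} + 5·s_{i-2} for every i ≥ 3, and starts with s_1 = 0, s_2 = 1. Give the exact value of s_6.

41

Step forward from the initial values:
s_3 = 1  s_4 = 6  s_5 = 11  s_6 = 41.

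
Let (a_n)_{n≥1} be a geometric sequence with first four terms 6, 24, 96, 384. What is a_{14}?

402653184

Common ratio r = 4.
a_n = 6·4^(n-1).
a_{14} = 6·4^13 = 402653184.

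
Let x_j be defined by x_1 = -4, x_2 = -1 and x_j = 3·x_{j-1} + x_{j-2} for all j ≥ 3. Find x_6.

Step forward from the initial values:
x_3 = -7, x_4 = -22, x_5 = -73, x_6 = -241.

-241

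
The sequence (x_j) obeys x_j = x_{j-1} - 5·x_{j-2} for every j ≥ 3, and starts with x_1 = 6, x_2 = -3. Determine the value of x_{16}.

x_3 = -33; x_4 = -18; x_5 = 147; …; x_{13} = -66858; x_{14} = 137757; x_{15} = 472047; x_{16} = -216738.

-216738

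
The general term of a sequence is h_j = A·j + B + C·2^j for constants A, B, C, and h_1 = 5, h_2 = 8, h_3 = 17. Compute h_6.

Write the equations: A + B + 2C = 5; 2A + B + 4C = 8; 3A + B + 8C = 17.
Subtracting the first from the second: A + 2C = 3.
Subtracting the second from the third: A + 4C = 9.
Solving: C = 3, A = -3, then B = 2.
So h_j = -3·j + 2 + 3·2^j; at j=6 this is 176.

176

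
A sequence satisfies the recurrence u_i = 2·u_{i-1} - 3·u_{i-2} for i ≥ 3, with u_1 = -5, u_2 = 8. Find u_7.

-245

u_3 = 31; u_4 = 38; u_5 = -17; u_6 = -148; u_7 = -245.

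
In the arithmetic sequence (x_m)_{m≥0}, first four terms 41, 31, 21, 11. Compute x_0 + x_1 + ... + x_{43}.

Common difference d = -10.
x_m = 41 + (m - 0)·(-10).
x_{43} = -389; S = 44·(41 + (-389))/2 = -7656.

-7656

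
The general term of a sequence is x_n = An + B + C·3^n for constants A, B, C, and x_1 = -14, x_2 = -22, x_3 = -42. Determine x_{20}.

At n = 1, 2, 3: A + B + 3C = -14; 2A + B + 9C = -22; 3A + B + 27C = -42.
Subtracting the first from the second: A + 6C = -8.
Subtracting the second from the third: A + 18C = -20.
Solving: C = -1, A = -2, then B = -9.
So x_n = -2·n + (-9) + (-1)·3^n; at n=20 this is -3486784450.

-3486784450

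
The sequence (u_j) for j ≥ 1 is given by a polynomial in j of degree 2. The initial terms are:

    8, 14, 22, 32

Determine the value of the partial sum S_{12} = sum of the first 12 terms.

932

1st diffs: 6, 8, 10.
2nd diffs: 2, 2 (constant).
So u_j = j^2 + 3j + 4.
Continuing: …, 44, 58, 74, 92, …, u_{12} = 184.
Summing j = 1..12 (12 terms) gives 932.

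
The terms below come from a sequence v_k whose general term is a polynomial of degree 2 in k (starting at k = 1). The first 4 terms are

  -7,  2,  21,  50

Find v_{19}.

1st diffs: 9, 19, 29.
2nd diffs: 10, 10 (constant).
Newton forward-difference form: v_k = -7 + 9·C(k-1,1) + 10·C(k-1,2).
At k = 19: k-1 = 18, so v_{19} = -7 + 162 + 1530 = 1685.

1685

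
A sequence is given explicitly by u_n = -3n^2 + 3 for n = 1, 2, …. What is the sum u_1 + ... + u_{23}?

Over n = 1..23: Σn = 276, Σn² = 4324.
Total = (-3)·4324 + (3)·23 = -12903.

-12903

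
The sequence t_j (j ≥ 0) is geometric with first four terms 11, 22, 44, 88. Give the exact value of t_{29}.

Common ratio r = 2.
t_j = 11·2^(j-0).
t_{29} = 11·2^29 = 5905580032.

5905580032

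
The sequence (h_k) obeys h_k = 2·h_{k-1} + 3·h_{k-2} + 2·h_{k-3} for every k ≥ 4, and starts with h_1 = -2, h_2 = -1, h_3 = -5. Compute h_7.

-513

Step forward from the initial values:
h_4 = -17, h_5 = -51, h_6 = -163, h_7 = -513.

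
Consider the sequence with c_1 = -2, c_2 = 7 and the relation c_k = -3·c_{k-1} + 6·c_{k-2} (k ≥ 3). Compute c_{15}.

-1582773453

Compute successive terms:
c_3 = -33; c_4 = 141; c_5 = -621; …; c_{12} = 18936261; c_{13} = -82794717; c_{14} = 362001717; c_{15} = -1582773453.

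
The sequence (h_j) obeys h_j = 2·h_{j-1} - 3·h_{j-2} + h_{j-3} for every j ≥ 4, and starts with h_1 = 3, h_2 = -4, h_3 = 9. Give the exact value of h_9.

58

Compute successive terms:
h_4 = 33, h_5 = 35, h_6 = -20, h_7 = -112, h_8 = -129, h_9 = 58.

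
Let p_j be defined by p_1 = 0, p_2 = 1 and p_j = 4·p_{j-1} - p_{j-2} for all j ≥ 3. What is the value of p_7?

780

Applying the relation repeatedly:
p_3 = 4;  p_4 = 15;  p_5 = 56;  p_6 = 209;  p_7 = 780.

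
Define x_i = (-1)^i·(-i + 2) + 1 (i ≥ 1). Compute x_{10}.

(-1)^10 = 1; -i + 2 at i=10 is -8; so x_{10} = -7.

-7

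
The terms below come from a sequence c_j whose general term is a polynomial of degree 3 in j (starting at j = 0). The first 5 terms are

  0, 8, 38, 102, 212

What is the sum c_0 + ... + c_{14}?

27230

1st diffs: 8, 30, 64, 110.
2nd diffs: 22, 34, 46.
3rd diffs: 12, 12 (constant).
So c_j = 2j^3 + 5j^2 + j.
Continuing: …, 380, 618, 938, 1352, …, c_{14} = 6482.
Summing j = 0..14 (15 terms) gives 27230.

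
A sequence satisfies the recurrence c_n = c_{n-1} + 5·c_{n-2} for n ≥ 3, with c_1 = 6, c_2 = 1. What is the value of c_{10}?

25716

Applying the relation repeatedly:
c_3 = 31  c_4 = 36  c_5 = 191  c_6 = 371  c_7 = 1326  c_8 = 3181  c_9 = 9811  c_{10} = 25716.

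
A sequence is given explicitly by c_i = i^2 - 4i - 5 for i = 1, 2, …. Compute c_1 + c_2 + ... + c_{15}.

Over i = 1..15: Σi = 120, Σi² = 1240.
Total = (1)·1240 + (-4)·120 + (-5)·15 = 685.

685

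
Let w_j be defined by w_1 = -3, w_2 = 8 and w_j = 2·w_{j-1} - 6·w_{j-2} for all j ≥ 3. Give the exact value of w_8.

Iterate the recurrence:
w_3 = 34; w_4 = 20; w_5 = -164; w_6 = -448; w_7 = 88; w_8 = 2864.

2864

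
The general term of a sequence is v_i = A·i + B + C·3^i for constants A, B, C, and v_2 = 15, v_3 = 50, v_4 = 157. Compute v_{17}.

Plug in i = 2, 3, 4: 2A + B + 9C = 15; 3A + B + 27C = 50; 4A + B + 81C = 157.
Subtracting the first from the second: A + 18C = 35.
Subtracting the second from the third: A + 54C = 107.
Solving: C = 2, A = -1, then B = -1.
Hence v_{17} = -1·17 + (-1) + 2·129140163 = 258280308.

258280308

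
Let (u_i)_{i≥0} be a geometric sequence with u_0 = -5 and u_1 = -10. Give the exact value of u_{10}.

-5120

Common ratio r = 2.
u_i = (-5)·2^(i-0).
u_{10} = (-5)·2^10 = -5120.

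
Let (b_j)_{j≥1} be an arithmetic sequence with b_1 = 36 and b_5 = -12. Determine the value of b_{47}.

-516

Common difference d = (-12 - 36) / (5 - 1) = -12.
b_j = 36 + (j - 1)·(-12).
b_{47} = 36 + 46·(-12) = -516.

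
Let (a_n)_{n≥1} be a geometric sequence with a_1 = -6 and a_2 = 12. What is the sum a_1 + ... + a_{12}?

8190

Common ratio r = -2.
a_n = (-6)·(-2)^(n-1).
S = (-6)·((-2)^12 - 1)/(-2 - 1) = (-6)·(4096 - 1)/(-3) = 8190.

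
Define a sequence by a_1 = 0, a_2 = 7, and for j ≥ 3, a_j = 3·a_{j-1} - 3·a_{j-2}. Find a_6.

a_3 = 21  a_4 = 42  a_5 = 63  a_6 = 63.

63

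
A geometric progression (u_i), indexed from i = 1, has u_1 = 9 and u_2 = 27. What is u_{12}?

Common ratio r = 3.
u_i = 9·3^(i-1).
u_{12} = 9·3^11 = 1594323.

1594323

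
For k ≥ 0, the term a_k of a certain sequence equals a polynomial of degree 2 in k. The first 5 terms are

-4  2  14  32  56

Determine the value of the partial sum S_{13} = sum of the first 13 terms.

1st diffs: 6, 12, 18, 24.
2nd diffs: 6, 6, 6 (constant).
Newton forward-difference form: a_k = -4 + 6·C(k,1) + 6·C(k,2).
Continuing: …, 86, 122, 164, 212, …, a_{12} = 464.
Summing k = 0..12 (13 terms) gives 2132.

2132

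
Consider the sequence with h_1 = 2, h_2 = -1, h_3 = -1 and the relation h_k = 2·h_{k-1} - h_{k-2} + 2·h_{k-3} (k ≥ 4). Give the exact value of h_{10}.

101

Applying the relation repeatedly:
h_4 = 3; h_5 = 5; h_6 = 5; h_7 = 11; h_8 = 27; h_9 = 53; h_{10} = 101.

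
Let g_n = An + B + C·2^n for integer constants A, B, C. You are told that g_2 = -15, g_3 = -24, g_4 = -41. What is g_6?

-139

The three given values yield: 2A + B + 4C = -15; 3A + B + 8C = -24; 4A + B + 16C = -41.
Subtracting the first from the second: A + 4C = -9.
Subtracting the second from the third: A + 8C = -17.
Solving: C = -2, A = -1, then B = -5.
Hence g_6 = -1·6 + (-5) + (-2)·64 = -139.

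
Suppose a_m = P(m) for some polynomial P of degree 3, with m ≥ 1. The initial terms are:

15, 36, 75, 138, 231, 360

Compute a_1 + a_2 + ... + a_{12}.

1st diffs: 21, 39, 63, 93, 129.
2nd diffs: 18, 24, 30, 36.
3rd diffs: 6, 6, 6 (constant).
Newton forward-difference form: a_m = 15 + 21·C(m-1,1) + 18·C(m-1,2) + 6·C(m-1,3).
Continuing: …, 531, 750, 1023, 1356, …, a_{12} = 2226.
Summing m = 1..12 (12 terms) gives 8496.

8496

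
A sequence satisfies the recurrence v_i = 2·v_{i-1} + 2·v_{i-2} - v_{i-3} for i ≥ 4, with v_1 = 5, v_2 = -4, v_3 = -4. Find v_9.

Compute successive terms:
v_4 = -21;  v_5 = -46;  v_6 = -130;  v_7 = -331;  v_8 = -876;  v_9 = -2284.

-2284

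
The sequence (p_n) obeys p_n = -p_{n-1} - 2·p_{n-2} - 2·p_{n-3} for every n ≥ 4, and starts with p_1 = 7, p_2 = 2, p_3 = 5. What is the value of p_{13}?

49

Compute successive terms:
p_4 = -23, p_5 = 9, p_6 = 27, p_7 = 1, p_8 = -73, p_9 = 17, p_{10} = 127, p_{11} = -15, p_{12} = -273, p_{13} = 49.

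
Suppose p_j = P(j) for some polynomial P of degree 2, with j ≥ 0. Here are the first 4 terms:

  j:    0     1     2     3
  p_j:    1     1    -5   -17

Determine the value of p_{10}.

-269

1st diffs: 0, -6, -12.
2nd diffs: -6, -6 (constant).
Newton forward-difference form: p_j = 1 + (-6)·C(j,2).
At j = 10: j = 10, so p_{10} = 1 - 270 = -269.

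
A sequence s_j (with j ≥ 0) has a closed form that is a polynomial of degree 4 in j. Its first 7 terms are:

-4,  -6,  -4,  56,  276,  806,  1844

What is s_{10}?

1st diffs: -2, 2, 60, 220, 530, 1038.
2nd diffs: 4, 58, 160, 310, 508.
3rd diffs: 54, 102, 150, 198.
4th diffs: 48, 48, 48 (constant).
Newton forward-difference form: s_j = -4 + (-2)·C(j,1) + 4·C(j,2) + 54·C(j,3) + 48·C(j,4).
At j = 10: j = 10, so s_{10} = -4 - 20 + 180 + 6480 + 10080 = 16716.

16716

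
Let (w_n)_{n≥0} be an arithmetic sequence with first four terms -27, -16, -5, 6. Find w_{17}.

160

Common difference d = 11.
w_n = -27 + (n - 0)·11.
w_{17} = -27 + 17·11 = 160.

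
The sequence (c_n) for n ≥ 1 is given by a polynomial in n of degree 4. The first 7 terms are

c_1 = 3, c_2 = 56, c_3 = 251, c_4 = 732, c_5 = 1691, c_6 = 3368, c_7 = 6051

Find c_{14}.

1st diffs: 53, 195, 481, 959, 1677, 2683.
2nd diffs: 142, 286, 478, 718, 1006.
3rd diffs: 144, 192, 240, 288.
4th diffs: 48, 48, 48 (constant).
Newton forward-difference form: c_n = 3 + 53·C(n-1,1) + 142·C(n-1,2) + 144·C(n-1,3) + 48·C(n-1,4).
At n = 14: n-1 = 13, so c_{14} = 3 + 689 + 11076 + 41184 + 34320 = 87272.

87272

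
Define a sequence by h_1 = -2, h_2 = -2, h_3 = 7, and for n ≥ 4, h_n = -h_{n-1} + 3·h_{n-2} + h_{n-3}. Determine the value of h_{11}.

h_4 = -15, h_5 = 34, h_6 = -72, h_7 = 159, h_8 = -341, h_9 = 746, h_{10} = -1610, h_{11} = 3507.

3507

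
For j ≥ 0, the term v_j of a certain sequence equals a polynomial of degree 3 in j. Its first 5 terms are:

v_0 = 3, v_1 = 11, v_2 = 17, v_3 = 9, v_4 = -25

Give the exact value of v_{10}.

1st diffs: 8, 6, -8, -34.
2nd diffs: -2, -14, -26.
3rd diffs: -12, -12 (constant).
Newton forward-difference form: v_j = 3 + 8·C(j,1) + (-2)·C(j,2) + (-12)·C(j,3).
At j = 10: j = 10, so v_{10} = 3 + 80 - 90 - 1440 = -1447.

-1447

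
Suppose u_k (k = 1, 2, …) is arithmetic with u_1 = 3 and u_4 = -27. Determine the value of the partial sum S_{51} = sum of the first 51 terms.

Common difference d = (-27 - 3) / (4 - 1) = -10.
u_k = 3 + (k - 1)·(-10).
u_{51} = -497; S = 51·(3 + (-497))/2 = -12597.

-12597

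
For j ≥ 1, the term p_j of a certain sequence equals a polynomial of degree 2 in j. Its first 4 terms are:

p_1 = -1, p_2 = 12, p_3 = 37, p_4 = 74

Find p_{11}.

1st diffs: 13, 25, 37.
2nd diffs: 12, 12 (constant).
So p_j = 6j^2 - 5j - 2.
Evaluating at j = 11 gives p_{11} = 669.

669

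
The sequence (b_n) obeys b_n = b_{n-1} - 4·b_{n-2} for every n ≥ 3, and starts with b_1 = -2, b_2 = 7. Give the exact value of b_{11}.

Iterate the recurrence:
b_3 = 15, b_4 = -13, b_5 = -73, b_6 = -21, b_7 = 271, b_8 = 355, b_9 = -729, b_{10} = -2149, b_{11} = 767.

767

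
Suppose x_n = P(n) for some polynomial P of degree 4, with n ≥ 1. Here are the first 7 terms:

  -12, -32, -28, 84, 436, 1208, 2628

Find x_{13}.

1st diffs: -20, 4, 112, 352, 772, 1420.
2nd diffs: 24, 108, 240, 420, 648.
3rd diffs: 84, 132, 180, 228.
4th diffs: 48, 48, 48 (constant).
Newton forward-difference form: x_n = -12 + (-20)·C(n-1,1) + 24·C(n-1,2) + 84·C(n-1,3) + 48·C(n-1,4).
At n = 13: n-1 = 12, so x_{13} = -12 - 240 + 1584 + 18480 + 23760 = 43572.

43572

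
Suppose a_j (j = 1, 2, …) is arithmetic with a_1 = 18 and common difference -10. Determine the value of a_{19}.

-162

a_j = 18 + (j - 1)·(-10).
a_{19} = 18 + 18·(-10) = -162.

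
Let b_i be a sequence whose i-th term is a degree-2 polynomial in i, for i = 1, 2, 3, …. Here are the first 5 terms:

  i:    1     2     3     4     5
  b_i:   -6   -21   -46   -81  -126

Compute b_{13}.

-846

1st diffs: -15, -25, -35, -45.
2nd diffs: -10, -10, -10 (constant).
Newton forward-difference form: b_i = -6 + (-15)·C(i-1,1) + (-10)·C(i-1,2).
At i = 13: i-1 = 12, so b_{13} = -6 - 180 - 660 = -846.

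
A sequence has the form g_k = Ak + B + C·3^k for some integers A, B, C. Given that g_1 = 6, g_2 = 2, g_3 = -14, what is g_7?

-2166

Write the equations: A + B + 3C = 6; 2A + B + 9C = 2; 3A + B + 27C = -14.
Subtracting the first from the second: A + 6C = -4.
Subtracting the second from the third: A + 18C = -16.
Solving: C = -1, A = 2, then B = 7.
Hence g_7 = 2·7 + 7 + (-1)·2187 = -2166.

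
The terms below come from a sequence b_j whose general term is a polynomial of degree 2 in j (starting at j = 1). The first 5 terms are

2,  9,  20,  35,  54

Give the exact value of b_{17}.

594

1st diffs: 7, 11, 15, 19.
2nd diffs: 4, 4, 4 (constant).
So b_j = 2j^2 + j - 1.
Evaluating at j = 17 gives b_{17} = 594.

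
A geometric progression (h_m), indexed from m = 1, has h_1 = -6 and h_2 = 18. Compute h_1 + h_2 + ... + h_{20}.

5230176600

Common ratio r = -3.
h_m = (-6)·(-3)^(m-1).
S = (-6)·((-3)^20 - 1)/(-3 - 1) = (-6)·(3486784401 - 1)/(-4) = 5230176600.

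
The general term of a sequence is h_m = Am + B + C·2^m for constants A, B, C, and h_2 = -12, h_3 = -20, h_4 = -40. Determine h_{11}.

The three given values yield: 2A + B + 4C = -12; 3A + B + 8C = -20; 4A + B + 16C = -40.
Subtracting the first from the second: A + 4C = -8.
Subtracting the second from the third: A + 8C = -20.
Solving: C = -3, A = 4, then B = -8.
Hence h_{11} = 4·11 + (-8) + (-3)·2048 = -6108.

-6108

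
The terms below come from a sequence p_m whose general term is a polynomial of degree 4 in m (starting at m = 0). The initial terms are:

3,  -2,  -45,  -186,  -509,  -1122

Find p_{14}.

-49389

1st diffs: -5, -43, -141, -323, -613.
2nd diffs: -38, -98, -182, -290.
3rd diffs: -60, -84, -108.
4th diffs: -24, -24 (constant).
Newton forward-difference form: p_m = 3 + (-5)·C(m,1) + (-38)·C(m,2) + (-60)·C(m,3) + (-24)·C(m,4).
At m = 14: m = 14, so p_{14} = 3 - 70 - 3458 - 21840 - 24024 = -49389.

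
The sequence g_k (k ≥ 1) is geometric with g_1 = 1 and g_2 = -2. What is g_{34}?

Common ratio r = -2.
g_k = 1·(-2)^(k-1).
g_{34} = 1·(-2)^33 = -8589934592.

-8589934592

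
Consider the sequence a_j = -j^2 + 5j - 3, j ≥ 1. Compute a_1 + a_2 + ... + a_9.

Over j = 1..9: Σj = 45, Σj² = 285.
Total = (-1)·285 + (5)·45 + (-3)·9 = -87.

-87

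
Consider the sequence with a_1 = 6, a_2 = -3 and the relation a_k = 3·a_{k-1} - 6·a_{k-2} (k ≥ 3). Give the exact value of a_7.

1863

Compute successive terms:
a_3 = -45  a_4 = -117  a_5 = -81  a_6 = 459  a_7 = 1863.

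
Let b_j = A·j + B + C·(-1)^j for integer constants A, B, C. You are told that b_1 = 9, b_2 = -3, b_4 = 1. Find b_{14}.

21

At j = 1, 2, 4: A + B - C = 9; 2A + B + C = -3; 4A + B + C = 1.
Subtracting the first from the second: A + 2C = -12.
Subtracting the second from the third: 2A = 4.
Solving: C = -7, A = 2, then B = 0.
Hence b_{14} = 2·14 + 0 + (-7)·1 = 21.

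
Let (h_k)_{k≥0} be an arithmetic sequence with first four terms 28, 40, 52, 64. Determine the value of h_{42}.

Common difference d = 12.
h_k = 28 + (k - 0)·12.
h_{42} = 28 + 42·12 = 532.

532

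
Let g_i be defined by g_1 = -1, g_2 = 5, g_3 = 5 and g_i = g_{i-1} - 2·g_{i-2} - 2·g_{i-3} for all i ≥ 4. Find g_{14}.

g_4 = -3;  g_5 = -23;  g_6 = -27;  …;  g_{11} = -679;  g_{12} = -595;  g_{13} = 1105;  g_{14} = 3653.

3653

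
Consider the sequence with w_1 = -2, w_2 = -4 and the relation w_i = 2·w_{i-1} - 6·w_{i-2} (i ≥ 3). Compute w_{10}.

6080

Step forward from the initial values:
w_3 = 4; w_4 = 32; w_5 = 40; w_6 = -112; w_7 = -464; w_8 = -256; w_9 = 2272; w_{10} = 6080.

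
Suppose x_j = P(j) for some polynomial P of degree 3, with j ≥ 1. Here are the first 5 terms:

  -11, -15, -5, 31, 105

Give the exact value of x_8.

1st diffs: -4, 10, 36, 74.
2nd diffs: 14, 26, 38.
3rd diffs: 12, 12 (constant).
Newton forward-difference form: x_j = -11 + (-4)·C(j-1,1) + 14·C(j-1,2) + 12·C(j-1,3).
At j = 8: j-1 = 7, so x_8 = -11 - 28 + 294 + 420 = 675.

675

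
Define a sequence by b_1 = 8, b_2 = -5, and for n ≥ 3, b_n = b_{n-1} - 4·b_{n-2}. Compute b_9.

179

Step forward from the initial values:
b_3 = -37, b_4 = -17, b_5 = 131, b_6 = 199, b_7 = -325, b_8 = -1121, b_9 = 179.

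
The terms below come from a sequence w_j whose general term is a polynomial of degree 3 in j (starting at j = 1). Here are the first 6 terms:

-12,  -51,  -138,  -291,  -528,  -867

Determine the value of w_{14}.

-9411

1st diffs: -39, -87, -153, -237, -339.
2nd diffs: -48, -66, -84, -102.
3rd diffs: -18, -18, -18 (constant).
So w_j = -3j^3 - 6j^2 - 3.
Evaluating at j = 14 gives w_{14} = -9411.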